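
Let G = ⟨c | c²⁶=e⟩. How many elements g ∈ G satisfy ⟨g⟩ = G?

G is cyclic of order 26. An element generates G iff its order is 26, and a cyclic group of order 26 has exactly φ(26) = 12 such elements.

Answer: 12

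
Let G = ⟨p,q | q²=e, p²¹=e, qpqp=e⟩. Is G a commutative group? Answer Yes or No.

p·q = pq but q·p = p²⁰q, so p·q ≠ q·p and G is not abelian.

Answer: No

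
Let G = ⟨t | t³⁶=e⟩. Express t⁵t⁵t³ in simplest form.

Multiply left to right, reducing at each step:
  (t⁵) · t⁵ = t¹⁰
  (t¹⁰) · t³ = t¹³

Answer: t¹³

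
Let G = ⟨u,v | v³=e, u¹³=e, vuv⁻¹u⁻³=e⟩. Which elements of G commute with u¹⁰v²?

⟨u¹⁰v²⟩ ⊆ C_G(u¹⁰v²) since powers of u¹⁰v² commute with u¹⁰v²; so |C_G(u¹⁰v²)| ≥ |⟨u¹⁰v²⟩| = 3.
By orbit–stabilizer, |C_G(u¹⁰v²)| = |G| / |conj. class of u¹⁰v²| = 39 / 13 = 3.
The 3 elements commuting with u¹⁰v² are {e, u⁹v, u¹⁰v²}.

Answer: {e, u⁹v, u¹⁰v²}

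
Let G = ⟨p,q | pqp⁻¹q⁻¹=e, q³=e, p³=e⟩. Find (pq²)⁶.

Compute successive powers of (pq²), reducing at each step:
  (pq²)²: (pq²) · p = p²q²;   (p²q²) · q² = p²q
  (pq²)³: (p²q) · p = q;   q · q² = e
  (pq²)⁴: e · p = p;   p · q² = pq²
  (pq²)⁵: (pq²) · p = p²q²;   (p²q²) · q² = p²q
  (pq²)⁶: (p²q) · p = q;   q · q² = e

Answer: e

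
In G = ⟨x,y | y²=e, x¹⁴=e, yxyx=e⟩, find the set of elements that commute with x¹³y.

⟨x¹³y⟩ ⊆ C_G(x¹³y) since powers of x¹³y commute with x¹³y; so |C_G(x¹³y)| ≥ |⟨x¹³y⟩| = 2.
By orbit–stabilizer, |C_G(x¹³y)| = |G| / |conj. class of x¹³y| = 28 / 7 = 4.
The 4 elements commuting with x¹³y are {e, x⁷, x¹³y, x⁶y}.

Answer: {e, x⁷, x¹³y, x⁶y}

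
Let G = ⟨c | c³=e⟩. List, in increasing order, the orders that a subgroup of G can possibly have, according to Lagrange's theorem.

|G| = 3 = 3. By Lagrange's theorem the order of any subgroup divides 3; the divisors of 3 are 1, 3.

Answer: 1, 3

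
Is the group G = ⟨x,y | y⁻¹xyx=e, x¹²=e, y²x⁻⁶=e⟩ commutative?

x·y = xy but y·x = x⁵y⁻¹, so x·y ≠ y·x and G is not abelian.

Answer: No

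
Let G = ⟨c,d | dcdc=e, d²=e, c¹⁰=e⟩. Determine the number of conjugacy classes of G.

The conjugacy classes (representative and size) are:
  [e] (size 1), [c] (size 2), [c²] (size 2), [c³] (size 2), [c⁴] (size 2), [c⁵] (size 1), [c²d] (size 5), [c³d] (size 5).
Class equation: 1 + 2 + 2 + 2 + 2 + 1 + 5 + 5 = 20 = |G|. So G has 8 conjugacy classes.

Answer: 8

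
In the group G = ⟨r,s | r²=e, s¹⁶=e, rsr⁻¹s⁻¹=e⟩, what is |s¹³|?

Compute successive powers until reaching e:
  (s¹³)¹ = s¹³, (s¹³)² = s¹⁰, (s¹³)³ = s⁷, (s¹³)⁴ = s⁴, (s¹³)⁵ = s, (s¹³)⁶ = s¹⁴, (s¹³)⁷ = s¹¹, (s¹³)⁸ = s⁸, (s¹³)⁹ = s⁵, (s¹³)¹⁰ = s², (s¹³)¹¹ = s¹⁵, (s¹³)¹² = s¹², (s¹³)¹³ = s⁹, (s¹³)¹⁴ = s⁶, (s¹³)¹⁵ = s³, (s¹³)¹⁶ = e.
The smallest positive k with (s¹³)ᵏ = e is 16.

Answer: 16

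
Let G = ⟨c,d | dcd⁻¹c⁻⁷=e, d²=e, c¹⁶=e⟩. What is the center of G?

An element z ∈ Z(G) iff z commutes with every generator.
For example c⁸ is central: (c⁸)·c = c⁹ = c·(c⁸); (c⁸)·d = c⁸d = d·(c⁸).
Whereas c ∉ Z(G) since c·d = cd ≠ c⁷d = d·c.
Checking each of the 32 elements this way gives Z(G) = {e, c⁸}, of order 2.

Answer: {e, c⁸}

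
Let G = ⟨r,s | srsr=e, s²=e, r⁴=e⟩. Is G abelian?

r·s = rs but s·r = r³s, so r·s ≠ s·r and G is not abelian.

Answer: No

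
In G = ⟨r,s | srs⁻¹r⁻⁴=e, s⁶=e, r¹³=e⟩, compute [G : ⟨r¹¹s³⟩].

First find ord(r¹¹s³) by computing successive powers:
  (r¹¹s³)¹ = r¹¹s³, (r¹¹s³)² = e.
So |⟨r¹¹s³⟩| = ord(r¹¹s³) = 2. With |G| = 78, by Lagrange [G : ⟨r¹¹s³⟩] = 78/2 = 39.

Answer: 39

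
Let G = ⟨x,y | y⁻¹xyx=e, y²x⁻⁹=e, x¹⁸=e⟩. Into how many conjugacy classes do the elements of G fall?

The conjugacy classes (representative and size) are:
  [e] (size 1), [x¹⁷] (size 2), [x¹⁶] (size 2), [x³] (size 2), [x¹⁴] (size 2), [x¹³] (size 2), [x¹²] (size 2), [x¹¹] (size 2), [x¹⁰] (size 2), [x⁹] (size 1), [x⁸y] (size 9), [xy] (size 9).
Class equation: 1 + 2 + 2 + 2 + 2 + 2 + 2 + 2 + 2 + 1 + 9 + 9 = 36 = |G|. So G has 12 conjugacy classes.

Answer: 12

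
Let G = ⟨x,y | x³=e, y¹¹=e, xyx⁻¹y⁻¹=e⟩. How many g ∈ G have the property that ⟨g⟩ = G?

G is cyclic of order 33. An element generates G iff its order is 33, and a cyclic group of order 33 has exactly φ(33) = 20 such elements.

Answer: 20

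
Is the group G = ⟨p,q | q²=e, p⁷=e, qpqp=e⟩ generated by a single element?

Every cyclic group is abelian. But p·q = pq while q·p = p⁶q, so p·q ≠ q·p and G is not abelian. Hence G is not cyclic.

Answer: No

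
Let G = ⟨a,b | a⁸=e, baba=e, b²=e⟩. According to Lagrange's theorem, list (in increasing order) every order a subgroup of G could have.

|G| = 16 = 2⁴. By Lagrange's theorem the order of any subgroup divides 16; the divisors of 16 are 1, 2, 4, 8, 16.

Answer: 1, 2, 4, 8, 16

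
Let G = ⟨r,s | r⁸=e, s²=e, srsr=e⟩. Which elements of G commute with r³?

⟨r³⟩ ⊆ C_G(r³) since powers of r³ commute with r³; so |C_G(r³)| ≥ |⟨r³⟩| = 8.
By orbit–stabilizer, |C_G(r³)| = |G| / |conj. class of r³| = 16 / 2 = 8.
The 8 elements commuting with r³ are {e, r, r², r³, r⁴, r⁵, r⁶, r⁷}.

Answer: {e, r, r², r³, r⁴, r⁵, r⁶, r⁷}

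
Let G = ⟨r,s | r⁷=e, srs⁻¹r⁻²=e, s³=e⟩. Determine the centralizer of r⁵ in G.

⟨r⁵⟩ ⊆ C_G(r⁵) since powers of r⁵ commute with r⁵; so |C_G(r⁵)| ≥ |⟨r⁵⟩| = 7.
By orbit–stabilizer, |C_G(r⁵)| = |G| / |conj. class of r⁵| = 21 / 3 = 7.
The 7 elements commuting with r⁵ are {e, r, r², r³, r⁴, r⁵, r⁶}.

Answer: {e, r, r², r³, r⁴, r⁵, r⁶}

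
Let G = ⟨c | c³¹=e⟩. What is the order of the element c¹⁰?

Compute successive powers until reaching e:
  (c¹⁰)¹ = c¹⁰, (c¹⁰)² = c²⁰, (c¹⁰)³ = c³⁰, (c¹⁰)⁴ = c⁹, (c¹⁰)⁵ = c¹⁹, (c¹⁰)⁶ = c²⁹, (c¹⁰)⁷ = c⁸, (c¹⁰)⁸ = c¹⁸, (c¹⁰)⁹ = c²⁸, (c¹⁰)¹⁰ = c⁷, (c¹⁰)¹¹ = c¹⁷, (c¹⁰)¹² = c²⁷, (c¹⁰)¹³ = c⁶, (c¹⁰)¹⁴ = c¹⁶, (c¹⁰)¹⁵ = c²⁶, (c¹⁰)¹⁶ = c⁵, (c¹⁰)¹⁷ = c¹⁵, (c¹⁰)¹⁸ = c²⁵, (c¹⁰)¹⁹ = c⁴, (c¹⁰)²⁰ = c¹⁴, (c¹⁰)²¹ = c²⁴, (c¹⁰)²² = c³, (c¹⁰)²³ = c¹³, (c¹⁰)²⁴ = c²³, (c¹⁰)²⁵ = c², (c¹⁰)²⁶ = c¹², (c¹⁰)²⁷ = c²², (c¹⁰)²⁸ = c, (c¹⁰)²⁹ = c¹¹, (c¹⁰)³⁰ = c²¹, (c¹⁰)³¹ = e.
The smallest positive k with (c¹⁰)ᵏ = e is 31.

Answer: 31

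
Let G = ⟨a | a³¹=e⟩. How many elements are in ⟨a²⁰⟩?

|⟨a²⁰⟩| equals the order of a²⁰. Compute successive powers until reaching e:
  (a²⁰)¹ = a²⁰, (a²⁰)² = a⁹, (a²⁰)³ = a²⁹, (a²⁰)⁴ = a¹⁸, (a²⁰)⁵ = a⁷, (a²⁰)⁶ = a²⁷, (a²⁰)⁷ = a¹⁶, (a²⁰)⁸ = a⁵, (a²⁰)⁹ = a²⁵, (a²⁰)¹⁰ = a¹⁴, (a²⁰)¹¹ = a³, (a²⁰)¹² = a²³, (a²⁰)¹³ = a¹², (a²⁰)¹⁴ = a, (a²⁰)¹⁵ = a²¹, (a²⁰)¹⁶ = a¹⁰, (a²⁰)¹⁷ = a³⁰, (a²⁰)¹⁸ = a¹⁹, (a²⁰)¹⁹ = a⁸, (a²⁰)²⁰ = a²⁸, (a²⁰)²¹ = a¹⁷, (a²⁰)²² = a⁶, (a²⁰)²³ = a²⁶, (a²⁰)²⁴ = a¹⁵, (a²⁰)²⁵ = a⁴, (a²⁰)²⁶ = a²⁴, (a²⁰)²⁷ = a¹³, (a²⁰)²⁸ = a², (a²⁰)²⁹ = a²², (a²⁰)³⁰ = a¹¹, (a²⁰)³¹ = e.
The smallest positive k with (a²⁰)ᵏ = e is 31, so |⟨a²⁰⟩| = 31.

Answer: 31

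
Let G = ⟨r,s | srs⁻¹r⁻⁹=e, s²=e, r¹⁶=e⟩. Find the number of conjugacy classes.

The conjugacy classes (representative and size) are:
  [e] (size 1), [r⁹] (size 2), [r²] (size 1), [r³] (size 2), [r⁴] (size 1), [r¹³] (size 2), [r⁶] (size 1), [r¹⁵] (size 2), [r⁸] (size 1), [r¹⁰] (size 1), [r¹²] (size 1), [r¹⁴] (size 1), [s] (size 2), [rs] (size 2), [r²s] (size 2), [r¹¹s] (size 2), [r⁴s] (size 2), [r¹³s] (size 2), [r¹⁴s] (size 2), [r¹⁵s] (size 2).
Class equation: 1 + 2 + 1 + 2 + 1 + 2 + 1 + 2 + 1 + 1 + 1 + 1 + 2 + 2 + 2 + 2 + 2 + 2 + 2 + 2 = 32 = |G|. So G has 20 conjugacy classes.

Answer: 20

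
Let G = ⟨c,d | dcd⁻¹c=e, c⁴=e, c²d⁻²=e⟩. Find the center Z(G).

An element z ∈ Z(G) iff z commutes with every generator.
For example c² is central: (c²)·c = c³ = c·(c²); (c²)·d = d⁻¹ = d·(c²).
Whereas c ∉ Z(G) since c·d = cd ≠ cd⁻¹ = d·c.
Checking each of the 8 elements this way gives Z(G) = {e, c²}, of order 2.

Answer: {e, c²}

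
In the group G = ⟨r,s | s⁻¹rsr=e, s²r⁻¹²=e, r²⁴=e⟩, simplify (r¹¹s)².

Compute successive powers of (r¹¹s), reducing at each step:
  (r¹¹s)²: (r¹¹s) · r¹¹ = s;   s · s = r¹²

Answer: r¹²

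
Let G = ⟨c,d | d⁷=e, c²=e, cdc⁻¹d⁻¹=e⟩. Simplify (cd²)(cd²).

Compute (cd²) · (cd²) by multiplying left to right and reducing via the relations at each step:
  (cd²) · c = d²
  (d²) · d² = d⁴

Answer: d⁴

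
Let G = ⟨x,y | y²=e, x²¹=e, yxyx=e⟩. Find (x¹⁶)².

Compute successive powers of (x¹⁶), reducing at each step:
  (x¹⁶)²: (x¹⁶) · x¹⁶ = x¹¹

Answer: x¹¹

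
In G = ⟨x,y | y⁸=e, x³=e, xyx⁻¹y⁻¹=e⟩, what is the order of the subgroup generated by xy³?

|⟨xy³⟩| equals the order of xy³. Compute successive powers until reaching e:
  (xy³)¹ = xy³, (xy³)² = x²y⁶, (xy³)³ = y, (xy³)⁴ = xy⁴, (xy³)⁵ = x²y⁷, (xy³)⁶ = y², (xy³)⁷ = xy⁵, (xy³)⁸ = x², (xy³)⁹ = y³, (xy³)¹⁰ = xy⁶, (xy³)¹¹ = x²y, (xy³)¹² = y⁴, (xy³)¹³ = xy⁷, (xy³)¹⁴ = x²y², (xy³)¹⁵ = y⁵, (xy³)¹⁶ = x, (xy³)¹⁷ = x²y³, (xy³)¹⁸ = y⁶, (xy³)¹⁹ = xy, (xy³)²⁰ = x²y⁴, (xy³)²¹ = y⁷, (xy³)²² = xy², (xy³)²³ = x²y⁵, (xy³)²⁴ = e.
The smallest positive k with (xy³)ᵏ = e is 24, so |⟨xy³⟩| = 24.

Answer: 24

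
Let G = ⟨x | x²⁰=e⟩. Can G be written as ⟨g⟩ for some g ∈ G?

|G| = 20. The element x has order 20 (its powers give 20 distinct elements), so ⟨x⟩ = G and G is cyclic.

Answer: Yes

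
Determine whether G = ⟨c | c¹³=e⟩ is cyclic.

|G| = 13. The element c has order 13 (its powers give 13 distinct elements), so ⟨c⟩ = G and G is cyclic.

Answer: Yes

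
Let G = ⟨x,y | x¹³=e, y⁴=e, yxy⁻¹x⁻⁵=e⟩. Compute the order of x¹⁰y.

Compute successive powers until reaching e:
  (x¹⁰y)¹ = x¹⁰y, (x¹⁰y)² = x⁸y², (x¹⁰y)³ = x¹¹y³, (x¹⁰y)⁴ = e.
The smallest positive k with (x¹⁰y)ᵏ = e is 4.

Answer: 4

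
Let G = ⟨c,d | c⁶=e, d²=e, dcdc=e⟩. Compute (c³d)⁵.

Compute successive powers of (c³d), reducing at each step:
  (c³d)²: (c³d) · c³ = d;   d · d = e
  (c³d)³: e · c³ = c³;   (c³) · d = c³d
  (c³d)⁴: (c³d) · c³ = d;   d · d = e
  (c³d)⁵: e · c³ = c³;   (c³) · d = c³d

Answer: c³d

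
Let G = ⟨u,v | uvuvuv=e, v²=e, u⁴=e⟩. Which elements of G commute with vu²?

⟨vu²⟩ ⊆ C_G(vu²) since powers of vu² commute with vu²; so |C_G(vu²)| ≥ |⟨vu²⟩| = 4.
By orbit–stabilizer, |C_G(vu²)| = |G| / |conj. class of vu²| = 24 / 6 = 4.
The 4 elements commuting with vu² are {e, u²v, vu², u²vu²v}.

Answer: {e, u²v, vu², u²vu²v}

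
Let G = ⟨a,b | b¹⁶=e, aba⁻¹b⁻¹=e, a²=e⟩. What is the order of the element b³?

Compute successive powers until reaching e:
  (b³)¹ = b³, (b³)² = b⁶, (b³)³ = b⁹, (b³)⁴ = b¹², (b³)⁵ = b¹⁵, (b³)⁶ = b², (b³)⁷ = b⁵, (b³)⁸ = b⁸, (b³)⁹ = b¹¹, (b³)¹⁰ = b¹⁴, (b³)¹¹ = b, (b³)¹² = b⁴, (b³)¹³ = b⁷, (b³)¹⁴ = b¹⁰, (b³)¹⁵ = b¹³, (b³)¹⁶ = e.
The smallest positive k with (b³)ᵏ = e is 16.

Answer: 16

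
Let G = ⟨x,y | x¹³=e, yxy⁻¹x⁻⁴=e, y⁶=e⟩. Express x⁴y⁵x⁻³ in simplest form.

Multiply left to right, reducing at each step:
  (x⁴) · y⁵ = x⁴y⁵
  (x⁴y⁵) · x⁻³ = y⁵

Answer: y⁵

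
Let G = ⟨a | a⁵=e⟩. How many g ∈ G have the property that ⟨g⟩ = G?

G is cyclic of order 5. An element generates G iff its order is 5, and a cyclic group of order 5 has exactly φ(5) = 4 such elements.

Answer: 4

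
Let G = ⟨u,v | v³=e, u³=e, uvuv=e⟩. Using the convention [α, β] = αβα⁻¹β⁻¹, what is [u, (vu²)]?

[u, (vu²)] = u·(vu²)·u⁻¹·(vu²)⁻¹.
  u · (vu²) = v²u
  (v²u) · (u²) = v²
  (v²) · (uv²) = uv²u

Answer: uv²u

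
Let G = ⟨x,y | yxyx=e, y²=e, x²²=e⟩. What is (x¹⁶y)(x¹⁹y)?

Compute (x¹⁶y) · (x¹⁹y) by multiplying left to right and reducing via the relations at each step:
  (x¹⁶y) · x¹⁹ = x¹⁹y
  (x¹⁹y) · y = x¹⁹

Answer: x¹⁹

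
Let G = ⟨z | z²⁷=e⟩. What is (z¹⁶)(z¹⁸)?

Compute (z¹⁶) · (z¹⁸) by multiplying left to right and reducing via the relations at each step:
  (z¹⁶) · z¹⁸ = z⁷

Answer: z⁷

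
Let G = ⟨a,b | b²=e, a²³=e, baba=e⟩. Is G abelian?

a·b = ab but b·a = a²²b, so a·b ≠ b·a and G is not abelian.

Answer: No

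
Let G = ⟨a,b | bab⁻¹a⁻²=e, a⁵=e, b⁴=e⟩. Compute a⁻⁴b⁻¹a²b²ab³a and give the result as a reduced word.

Multiply left to right, reducing at each step:
  a · b⁻¹ = ab³
  (ab³) · a² = a²b³
  (a²b³) · b² = a²b
  (a²b) · a = a⁴b
  (a⁴b) · b³ = a⁴
  (a⁴) · a = e

Answer: e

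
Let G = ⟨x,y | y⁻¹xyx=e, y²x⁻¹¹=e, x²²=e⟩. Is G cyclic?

Every cyclic group is abelian. But x·y = xy while y·x = x¹⁰y⁻¹, so x·y ≠ y·x and G is not abelian. Hence G is not cyclic.

Answer: No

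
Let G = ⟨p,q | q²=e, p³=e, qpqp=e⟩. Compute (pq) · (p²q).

Compute (pq) · (p²q) by multiplying left to right and reducing via the relations at each step:
  (pq) · p² = p²q
  (p²q) · q = p²

Answer: p²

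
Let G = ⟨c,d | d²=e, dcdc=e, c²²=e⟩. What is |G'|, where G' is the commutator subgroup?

G' = [G, G] is generated by all commutators. The generator-pair commutators are: [c, d] = c².
The subgroup they normally generate is {e, c², c⁴, c⁶, c⁸, c¹⁰, c¹², c¹⁴, c¹⁶, c¹⁸, c²⁰}, of order 11.
Check: |G/G'| = 44/11 = 4 is the order of the abelianisation.

Answer: 11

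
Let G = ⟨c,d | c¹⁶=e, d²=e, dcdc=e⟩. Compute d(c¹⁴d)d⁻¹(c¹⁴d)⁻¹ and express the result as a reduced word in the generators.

[d, (c¹⁴d)] = d·(c¹⁴d)·d⁻¹·(c¹⁴d)⁻¹.
  d · (c¹⁴d) = c²
  (c²) · d = c²d
  (c²d) · (c¹⁴d) = c⁴

Answer: c⁴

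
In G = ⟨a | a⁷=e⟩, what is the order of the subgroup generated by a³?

|⟨a³⟩| equals the order of a³. Compute successive powers until reaching e:
  (a³)¹ = a³, (a³)² = a⁶, (a³)³ = a², (a³)⁴ = a⁵, (a³)⁵ = a, (a³)⁶ = a⁴, (a³)⁷ = e.
The smallest positive k with (a³)ᵏ = e is 7, so |⟨a³⟩| = 7.

Answer: 7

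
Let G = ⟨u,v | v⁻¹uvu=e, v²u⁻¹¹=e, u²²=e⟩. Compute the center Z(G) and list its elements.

An element z ∈ Z(G) iff z commutes with every generator.
For example u¹¹ is central: (u¹¹)·u = u¹² = u·(u¹¹); (u¹¹)·v = v⁻¹ = v·(u¹¹).
Whereas u ∉ Z(G) since u·v = uv ≠ u¹⁰v⁻¹ = v·u.
Checking each of the 44 elements this way gives Z(G) = {e, u¹¹}, of order 2.

Answer: {e, u¹¹}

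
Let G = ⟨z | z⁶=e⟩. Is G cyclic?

|G| = 6. The element z has order 6 (its powers give 6 distinct elements), so ⟨z⟩ = G and G is cyclic.

Answer: Yes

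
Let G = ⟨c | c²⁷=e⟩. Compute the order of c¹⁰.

Compute successive powers until reaching e:
  (c¹⁰)¹ = c¹⁰, (c¹⁰)² = c²⁰, (c¹⁰)³ = c³, (c¹⁰)⁴ = c¹³, (c¹⁰)⁵ = c²³, (c¹⁰)⁶ = c⁶, (c¹⁰)⁷ = c¹⁶, (c¹⁰)⁸ = c²⁶, (c¹⁰)⁹ = c⁹, (c¹⁰)¹⁰ = c¹⁹, (c¹⁰)¹¹ = c², (c¹⁰)¹² = c¹², (c¹⁰)¹³ = c²², (c¹⁰)¹⁴ = c⁵, (c¹⁰)¹⁵ = c¹⁵, (c¹⁰)¹⁶ = c²⁵, (c¹⁰)¹⁷ = c⁸, (c¹⁰)¹⁸ = c¹⁸, (c¹⁰)¹⁹ = c, (c¹⁰)²⁰ = c¹¹, (c¹⁰)²¹ = c²¹, (c¹⁰)²² = c⁴, (c¹⁰)²³ = c¹⁴, (c¹⁰)²⁴ = c²⁴, (c¹⁰)²⁵ = c⁷, (c¹⁰)²⁶ = c¹⁷, (c¹⁰)²⁷ = e.
The smallest positive k with (c¹⁰)ᵏ = e is 27.

Answer: 27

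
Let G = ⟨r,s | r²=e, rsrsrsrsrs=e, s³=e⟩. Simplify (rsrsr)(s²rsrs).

Compute (rsrsr) · (s²rsrs) by multiplying left to right and reducing via the relations at each step:
  (rsrsr) · s² = s²rs²rs
  (s²rs²rs) · r = s²rs²rsr
  (s²rs²rsr) · s = s²rs²rsrs
  (s²rs²rsrs) · r = s²rsrs²rs²
  (s²rsrs²rs²) · s = s²rsrs²r

Answer: s²rsrs²r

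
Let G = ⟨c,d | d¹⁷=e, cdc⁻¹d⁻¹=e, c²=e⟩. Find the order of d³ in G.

Compute successive powers until reaching e:
  (d³)¹ = d³, (d³)² = d⁶, (d³)³ = d⁹, (d³)⁴ = d¹², (d³)⁵ = d¹⁵, (d³)⁶ = d, (d³)⁷ = d⁴, (d³)⁸ = d⁷, (d³)⁹ = d¹⁰, (d³)¹⁰ = d¹³, (d³)¹¹ = d¹⁶, (d³)¹² = d², (d³)¹³ = d⁵, (d³)¹⁴ = d⁸, (d³)¹⁵ = d¹¹, (d³)¹⁶ = d¹⁴, (d³)¹⁷ = e.
The smallest positive k with (d³)ᵏ = e is 17.

Answer: 17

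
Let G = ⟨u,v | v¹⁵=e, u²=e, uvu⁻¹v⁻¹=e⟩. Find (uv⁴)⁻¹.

The order of (uv⁴) is 30 (smallest k with (uv⁴)ᵏ = e), so (uv⁴)⁻¹ = (uv⁴)²⁹ = uv¹¹.
Check: (uv⁴) · (uv¹¹) → (uv⁴) · u = v⁴;   (v⁴) · v¹¹ = e, giving e as required.

Answer: uv¹¹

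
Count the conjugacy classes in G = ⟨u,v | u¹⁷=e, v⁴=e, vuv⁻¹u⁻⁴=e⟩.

The conjugacy classes (representative and size) are:
  [e] (size 1), [u⁴] (size 4), [u²] (size 4), [u⁵] (size 4), [u¹¹] (size 4), [u⁷v] (size 17), [u³v²] (size 17), [u⁹v³] (size 17).
Class equation: 1 + 4 + 4 + 4 + 4 + 17 + 17 + 17 = 68 = |G|. So G has 8 conjugacy classes.

Answer: 8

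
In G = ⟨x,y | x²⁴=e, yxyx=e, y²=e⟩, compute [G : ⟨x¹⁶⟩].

First find ord(x¹⁶) by computing successive powers:
  (x¹⁶)¹ = x¹⁶, (x¹⁶)² = x⁸, (x¹⁶)³ = e.
So |⟨x¹⁶⟩| = ord(x¹⁶) = 3. With |G| = 48, by Lagrange [G : ⟨x¹⁶⟩] = 48/3 = 16.

Answer: 16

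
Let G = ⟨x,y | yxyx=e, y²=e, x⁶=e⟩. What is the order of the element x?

Compute successive powers until reaching e:
  x¹ = x, x² = x², x³ = x³, x⁴ = x⁴, x⁵ = x⁵, x⁶ = e.
The smallest positive k with xᵏ = e is 6.

Answer: 6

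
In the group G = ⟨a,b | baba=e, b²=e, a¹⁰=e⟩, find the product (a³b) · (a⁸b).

Compute (a³b) · (a⁸b) by multiplying left to right and reducing via the relations at each step:
  (a³b) · a⁸ = a⁵b
  (a⁵b) · b = a⁵

Answer: a⁵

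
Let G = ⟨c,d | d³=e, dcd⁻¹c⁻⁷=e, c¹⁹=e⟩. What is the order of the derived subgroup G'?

G' = [G, G] is generated by all commutators. The generator-pair commutators are: [c, d] = c¹³.
The subgroup they normally generate is {e, c, c², c³, c⁴, c⁵, c⁶, c⁷, c⁸, c⁹, c¹⁰, c¹¹, c¹², c¹³, c¹⁴, c¹⁵, c¹⁶, c¹⁷, c¹⁸}, of order 19.
Check: |G/G'| = 57/19 = 3 is the order of the abelianisation.

Answer: 19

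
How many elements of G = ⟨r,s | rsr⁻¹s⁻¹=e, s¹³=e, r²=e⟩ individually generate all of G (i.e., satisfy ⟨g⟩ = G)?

G is cyclic of order 26. An element generates G iff its order is 26, and a cyclic group of order 26 has exactly φ(26) = 12 such elements.

Answer: 12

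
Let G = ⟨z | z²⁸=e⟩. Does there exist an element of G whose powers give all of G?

|G| = 28. The element z has order 28 (its powers give 28 distinct elements), so ⟨z⟩ = G and G is cyclic.

Answer: Yes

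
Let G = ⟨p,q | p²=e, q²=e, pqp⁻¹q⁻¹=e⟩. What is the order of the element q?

Compute successive powers until reaching e:
  q¹ = q, q² = e.
The smallest positive k with qᵏ = e is 2.

Answer: 2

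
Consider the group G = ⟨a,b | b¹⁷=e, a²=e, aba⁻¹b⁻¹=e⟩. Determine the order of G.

Enumerate words in the generators, reducing via the relations: the distinct elements are
  {a, b, e, ab, b², b³, b⁴, b⁵, b⁶, b⁷, b⁸, b⁹, ab², ab³, ab⁴, ab⁵, ab⁶, ab⁷, ab⁸, ab⁹, b¹², b¹³, b¹¹, b¹⁰, b¹⁴, b¹⁵, b¹⁶, ab¹², ab¹³, ab¹¹, ab¹⁰, ab¹⁴, ab¹⁵, ab¹⁶}.
No further products give new elements, so |G| = 34.

Answer: 34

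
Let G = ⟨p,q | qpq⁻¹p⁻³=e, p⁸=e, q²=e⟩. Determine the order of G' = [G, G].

G' = [G, G] is generated by all commutators. The generator-pair commutators are: [p, q] = p⁶.
The subgroup they normally generate is {e, p², p⁴, p⁶}, of order 4.
Check: |G/G'| = 16/4 = 4 is the order of the abelianisation.

Answer: 4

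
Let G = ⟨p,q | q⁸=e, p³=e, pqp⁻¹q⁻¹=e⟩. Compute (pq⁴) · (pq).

Compute (pq⁴) · (pq) by multiplying left to right and reducing via the relations at each step:
  (pq⁴) · p = p²q⁴
  (p²q⁴) · q = p²q⁵

Answer: p²q⁵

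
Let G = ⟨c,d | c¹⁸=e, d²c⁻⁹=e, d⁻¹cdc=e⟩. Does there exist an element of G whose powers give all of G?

Every cyclic group is abelian. But c·d = cd while d·c = c⁸d⁻¹, so c·d ≠ d·c and G is not abelian. Hence G is not cyclic.

Answer: No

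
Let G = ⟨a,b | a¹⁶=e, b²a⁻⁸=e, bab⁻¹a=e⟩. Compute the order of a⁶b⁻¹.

Compute successive powers until reaching e:
  (a⁶b⁻¹)¹ = a⁶b⁻¹, (a⁶b⁻¹)² = a⁸, (a⁶b⁻¹)³ = a⁶b, (a⁶b⁻¹)⁴ = e.
The smallest positive k with (a⁶b⁻¹)ᵏ = e is 4.

Answer: 4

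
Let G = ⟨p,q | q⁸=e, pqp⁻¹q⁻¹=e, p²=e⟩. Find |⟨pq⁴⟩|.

|⟨pq⁴⟩| equals the order of pq⁴. Compute successive powers until reaching e:
  (pq⁴)¹ = pq⁴, (pq⁴)² = e.
The smallest positive k with (pq⁴)ᵏ = e is 2, so |⟨pq⁴⟩| = 2.

Answer: 2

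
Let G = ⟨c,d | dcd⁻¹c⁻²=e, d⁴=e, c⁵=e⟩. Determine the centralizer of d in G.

⟨d⟩ ⊆ C_G(d) since powers of d commute with d; so |C_G(d)| ≥ |⟨d⟩| = 4.
By orbit–stabilizer, |C_G(d)| = |G| / |conj. class of d| = 20 / 5 = 4.
The 4 elements commuting with d are {e, d, d², d³}.

Answer: {e, d, d², d³}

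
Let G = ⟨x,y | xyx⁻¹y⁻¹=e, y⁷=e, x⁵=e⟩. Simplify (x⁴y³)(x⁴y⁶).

Compute (x⁴y³) · (x⁴y⁶) by multiplying left to right and reducing via the relations at each step:
  (x⁴y³) · x⁴ = x³y³
  (x³y³) · y⁶ = x³y²

Answer: x³y²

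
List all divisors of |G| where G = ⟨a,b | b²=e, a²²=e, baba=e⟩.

|G| = 44 = 2² · 11. By Lagrange's theorem the order of any subgroup divides 44; the divisors of 44 are 1, 2, 4, 11, 22, 44.

Answer: 1, 2, 4, 11, 22, 44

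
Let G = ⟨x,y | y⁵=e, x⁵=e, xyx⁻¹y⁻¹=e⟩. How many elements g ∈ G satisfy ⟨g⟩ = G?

⟨g⟩ = G would require ord(g) = |G| = 25, but the maximum element order in G is 5 < 25. So G is not cyclic and no single element generates it: the count is 0.

Answer: 0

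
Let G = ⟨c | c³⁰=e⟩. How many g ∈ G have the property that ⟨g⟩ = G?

G is cyclic of order 30. An element generates G iff its order is 30, and a cyclic group of order 30 has exactly φ(30) = 8 such elements.

Answer: 8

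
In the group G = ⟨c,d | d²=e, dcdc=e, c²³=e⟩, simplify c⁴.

Compute successive powers of c, reducing at each step:
  c²: c · c = c²
  c³: (c²) · c = c³
  c⁴: (c³) · c = c⁴

Answer: c⁴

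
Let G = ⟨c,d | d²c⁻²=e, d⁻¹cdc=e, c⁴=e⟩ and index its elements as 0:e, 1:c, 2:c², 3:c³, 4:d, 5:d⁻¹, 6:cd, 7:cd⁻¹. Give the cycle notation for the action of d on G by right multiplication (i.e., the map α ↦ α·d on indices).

(0 4 2 5)(1 6 3 7)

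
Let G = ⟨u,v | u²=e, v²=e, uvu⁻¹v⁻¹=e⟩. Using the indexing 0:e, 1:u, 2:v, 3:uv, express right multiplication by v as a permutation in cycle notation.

(0 2)(1 3)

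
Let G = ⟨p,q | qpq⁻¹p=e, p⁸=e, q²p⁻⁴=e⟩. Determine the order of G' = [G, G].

G' = [G, G] is generated by all commutators. The generator-pair commutators are: [p, q] = p².
The subgroup they normally generate is {e, p², p⁴, p⁶}, of order 4.
Check: |G/G'| = 16/4 = 4 is the order of the abelianisation.

Answer: 4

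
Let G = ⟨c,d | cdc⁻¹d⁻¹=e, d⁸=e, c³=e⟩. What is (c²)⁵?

Compute successive powers of (c²), reducing at each step:
  (c²)²: (c²) · c² = c
  (c²)³: c · c² = e
  (c²)⁴: e · c² = c²
  (c²)⁵: (c²) · c² = c

Answer: c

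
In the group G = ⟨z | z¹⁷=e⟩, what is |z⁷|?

Compute successive powers until reaching e:
  (z⁷)¹ = z⁷, (z⁷)² = z¹⁴, (z⁷)³ = z⁴, (z⁷)⁴ = z¹¹, (z⁷)⁵ = z, (z⁷)⁶ = z⁸, (z⁷)⁷ = z¹⁵, (z⁷)⁸ = z⁵, (z⁷)⁹ = z¹², (z⁷)¹⁰ = z², (z⁷)¹¹ = z⁹, (z⁷)¹² = z¹⁶, (z⁷)¹³ = z⁶, (z⁷)¹⁴ = z¹³, (z⁷)¹⁵ = z³, (z⁷)¹⁶ = z¹⁰, (z⁷)¹⁷ = e.
The smallest positive k with (z⁷)ᵏ = e is 17.

Answer: 17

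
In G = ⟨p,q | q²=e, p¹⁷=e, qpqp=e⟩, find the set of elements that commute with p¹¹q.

⟨p¹¹q⟩ ⊆ C_G(p¹¹q) since powers of p¹¹q commute with p¹¹q; so |C_G(p¹¹q)| ≥ |⟨p¹¹q⟩| = 2.
By orbit–stabilizer, |C_G(p¹¹q)| = |G| / |conj. class of p¹¹q| = 34 / 17 = 2.
The 2 elements commuting with p¹¹q are {e, p¹¹q}.

Answer: {e, p¹¹q}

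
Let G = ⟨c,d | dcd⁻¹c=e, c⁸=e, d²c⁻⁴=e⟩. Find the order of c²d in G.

Compute successive powers until reaching e:
  (c²d)¹ = c²d, (c²d)² = c⁴, (c²d)³ = c²d⁻¹, (c²d)⁴ = e.
The smallest positive k with (c²d)ᵏ = e is 4.

Answer: 4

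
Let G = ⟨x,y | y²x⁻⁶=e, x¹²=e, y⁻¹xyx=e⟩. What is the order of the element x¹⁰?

Compute successive powers until reaching e:
  (x¹⁰)¹ = x¹⁰, (x¹⁰)² = x⁸, (x¹⁰)³ = x⁶, (x¹⁰)⁴ = x⁴, (x¹⁰)⁵ = x², (x¹⁰)⁶ = e.
The smallest positive k with (x¹⁰)ᵏ = e is 6.

Answer: 6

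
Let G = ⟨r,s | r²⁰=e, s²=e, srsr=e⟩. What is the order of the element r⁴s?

Compute successive powers until reaching e:
  (r⁴s)¹ = r⁴s, (r⁴s)² = e.
The smallest positive k with (r⁴s)ᵏ = e is 2.

Answer: 2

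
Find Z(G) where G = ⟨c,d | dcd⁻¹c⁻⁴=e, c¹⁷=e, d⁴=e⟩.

An element z ∈ Z(G) iff z commutes with every generator.
For example e is central: e·c = c = c·e; e·d = d = d·e.
Whereas c ∉ Z(G) since c·d = cd ≠ c⁴d = d·c.
Checking each of the 68 elements this way gives Z(G) = {e}, of order 1.

Answer: {e}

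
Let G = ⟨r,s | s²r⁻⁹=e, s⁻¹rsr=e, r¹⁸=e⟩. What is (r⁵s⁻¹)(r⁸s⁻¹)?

Compute (r⁵s⁻¹) · (r⁸s⁻¹) by multiplying left to right and reducing via the relations at each step:
  (r⁵s⁻¹) · r⁸ = r⁶s
  (r⁶s) · s⁻¹ = r⁶

Answer: r⁶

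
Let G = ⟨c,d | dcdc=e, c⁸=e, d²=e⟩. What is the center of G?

An element z ∈ Z(G) iff z commutes with every generator.
For example c⁴ is central: (c⁴)·c = c⁵ = c·(c⁴); (c⁴)·d = c⁴d = d·(c⁴).
Whereas c ∉ Z(G) since c·d = cd ≠ c⁷d = d·c.
Checking each of the 16 elements this way gives Z(G) = {e, c⁴}, of order 2.

Answer: {e, c⁴}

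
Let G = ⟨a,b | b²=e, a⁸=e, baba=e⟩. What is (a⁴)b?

Compute (a⁴) · b by multiplying left to right and reducing via the relations at each step:
  (a⁴) · b = a⁴b

Answer: a⁴b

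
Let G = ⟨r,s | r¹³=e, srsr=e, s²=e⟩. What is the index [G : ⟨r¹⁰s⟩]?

First find ord(r¹⁰s) by computing successive powers:
  (r¹⁰s)¹ = r¹⁰s, (r¹⁰s)² = e.
So |⟨r¹⁰s⟩| = ord(r¹⁰s) = 2. With |G| = 26, by Lagrange [G : ⟨r¹⁰s⟩] = 26/2 = 13.

Answer: 13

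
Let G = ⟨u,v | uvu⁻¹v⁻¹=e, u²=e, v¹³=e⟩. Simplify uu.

Compute u · u by multiplying left to right and reducing via the relations at each step:
  u · u = e

Answer: e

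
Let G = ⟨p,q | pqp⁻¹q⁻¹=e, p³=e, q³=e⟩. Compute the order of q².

Compute successive powers until reaching e:
  (q²)¹ = q², (q²)² = q, (q²)³ = e.
The smallest positive k with (q²)ᵏ = e is 3.

Answer: 3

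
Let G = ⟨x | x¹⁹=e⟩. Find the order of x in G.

Compute successive powers until reaching e:
  x¹ = x, x² = x², x³ = x³, x⁴ = x⁴, x⁵ = x⁵, x⁶ = x⁶, x⁷ = x⁷, x⁸ = x⁸, x⁹ = x⁹, x¹⁰ = x¹⁰, x¹¹ = x¹¹, x¹² = x¹², x¹³ = x¹³, x¹⁴ = x¹⁴, x¹⁵ = x¹⁵, x¹⁶ = x¹⁶, x¹⁷ = x¹⁷, x¹⁸ = x¹⁸, x¹⁹ = e.
The smallest positive k with xᵏ = e is 19.

Answer: 19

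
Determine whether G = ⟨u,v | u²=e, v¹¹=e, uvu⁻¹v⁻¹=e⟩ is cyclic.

|G| = 22. The element uv has order 22 (its powers give 22 distinct elements), so ⟨uv⟩ = G and G is cyclic.

Answer: Yes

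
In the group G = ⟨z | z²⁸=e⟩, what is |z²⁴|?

Compute successive powers until reaching e:
  (z²⁴)¹ = z²⁴, (z²⁴)² = z²⁰, (z²⁴)³ = z¹⁶, (z²⁴)⁴ = z¹², (z²⁴)⁵ = z⁸, (z²⁴)⁶ = z⁴, (z²⁴)⁷ = e.
The smallest positive k with (z²⁴)ᵏ = e is 7.

Answer: 7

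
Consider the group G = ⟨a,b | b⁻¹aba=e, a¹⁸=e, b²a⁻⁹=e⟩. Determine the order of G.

Enumerate words in the generators, reducing via the relations: the distinct elements are
  {a, b, e, ab, a², a³, a⁴, a⁵, a⁶, a⁷, a⁸, a⁹, a²b, a³b, a¹², a¹³, a¹¹, a¹⁰, a¹⁴, a¹⁵, a¹⁶, a¹⁷, a⁴b, a⁵b, a⁶b, a⁷b, a⁸b, b⁻¹, ab⁻¹, a²b⁻¹, a³b⁻¹, a⁴b⁻¹, a⁵b⁻¹, a⁶b⁻¹, a⁷b⁻¹, a⁸b⁻¹}.
No further products give new elements, so |G| = 36.

Answer: 36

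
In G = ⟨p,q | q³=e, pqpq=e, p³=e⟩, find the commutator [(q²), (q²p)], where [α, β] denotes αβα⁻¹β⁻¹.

[(q²), (q²p)] = (q²)·(q²p)·(q²)⁻¹·(q²p)⁻¹.
  (q²) · (q²p) = p²q²
  (p²q²) · q = p²
  (p²) · (p²q) = pq

Answer: pq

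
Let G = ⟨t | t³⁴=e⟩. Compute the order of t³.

Compute successive powers until reaching e:
  (t³)¹ = t³, (t³)² = t⁶, (t³)³ = t⁹, (t³)⁴ = t¹², (t³)⁵ = t¹⁵, (t³)⁶ = t¹⁸, (t³)⁷ = t²¹, (t³)⁸ = t²⁴, (t³)⁹ = t²⁷, (t³)¹⁰ = t³⁰, (t³)¹¹ = t³³, (t³)¹² = t², (t³)¹³ = t⁵, (t³)¹⁴ = t⁸, (t³)¹⁵ = t¹¹, (t³)¹⁶ = t¹⁴, (t³)¹⁷ = t¹⁷, (t³)¹⁸ = t²⁰, (t³)¹⁹ = t²³, (t³)²⁰ = t²⁶, (t³)²¹ = t²⁹, (t³)²² = t³², (t³)²³ = t, (t³)²⁴ = t⁴, (t³)²⁵ = t⁷, (t³)²⁶ = t¹⁰, (t³)²⁷ = t¹³, (t³)²⁸ = t¹⁶, (t³)²⁹ = t¹⁹, (t³)³⁰ = t²², (t³)³¹ = t²⁵, (t³)³² = t²⁸, (t³)³³ = t³¹, (t³)³⁴ = e.
The smallest positive k with (t³)ᵏ = e is 34.

Answer: 34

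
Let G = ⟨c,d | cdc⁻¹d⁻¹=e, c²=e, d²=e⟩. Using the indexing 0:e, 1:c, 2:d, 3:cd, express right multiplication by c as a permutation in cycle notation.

(0 1)(2 3)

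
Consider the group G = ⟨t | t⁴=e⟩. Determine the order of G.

G is generated by a single element, so G is cyclic. The relator gives t⁴ = e and no smaller power is forced to be e, so the 4 powers {e, t, t², t³} are distinct. Hence |G| = 4.

Answer: 4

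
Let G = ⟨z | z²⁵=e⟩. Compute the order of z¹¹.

Compute successive powers until reaching e:
  (z¹¹)¹ = z¹¹, (z¹¹)² = z²², (z¹¹)³ = z⁸, (z¹¹)⁴ = z¹⁹, (z¹¹)⁵ = z⁵, (z¹¹)⁶ = z¹⁶, (z¹¹)⁷ = z², (z¹¹)⁸ = z¹³, (z¹¹)⁹ = z²⁴, (z¹¹)¹⁰ = z¹⁰, (z¹¹)¹¹ = z²¹, (z¹¹)¹² = z⁷, (z¹¹)¹³ = z¹⁸, (z¹¹)¹⁴ = z⁴, (z¹¹)¹⁵ = z¹⁵, (z¹¹)¹⁶ = z, (z¹¹)¹⁷ = z¹², (z¹¹)¹⁸ = z²³, (z¹¹)¹⁹ = z⁹, (z¹¹)²⁰ = z²⁰, (z¹¹)²¹ = z⁶, (z¹¹)²² = z¹⁷, (z¹¹)²³ = z³, (z¹¹)²⁴ = z¹⁴, (z¹¹)²⁵ = e.
The smallest positive k with (z¹¹)ᵏ = e is 25.

Answer: 25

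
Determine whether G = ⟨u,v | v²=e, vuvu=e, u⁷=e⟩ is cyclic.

Every cyclic group is abelian. But u·v = uv while v·u = u⁶v, so u·v ≠ v·u and G is not abelian. Hence G is not cyclic.

Answer: No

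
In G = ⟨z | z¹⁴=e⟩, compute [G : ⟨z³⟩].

First find ord(z³) by computing successive powers:
  (z³)¹ = z³, (z³)² = z⁶, (z³)³ = z⁹, (z³)⁴ = z¹², (z³)⁵ = z, (z³)⁶ = z⁴, (z³)⁷ = z⁷, (z³)⁸ = z¹⁰, (z³)⁹ = z¹³, (z³)¹⁰ = z², (z³)¹¹ = z⁵, (z³)¹² = z⁸, (z³)¹³ = z¹¹, (z³)¹⁴ = e.
So |⟨z³⟩| = ord(z³) = 14. With |G| = 14, by Lagrange [G : ⟨z³⟩] = 14/14 = 1.

Answer: 1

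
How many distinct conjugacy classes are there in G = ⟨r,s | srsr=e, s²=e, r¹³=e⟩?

The conjugacy classes (representative and size) are:
  [e] (size 1), [r¹²] (size 2), [r¹¹] (size 2), [r³] (size 2), [r⁴] (size 2), [r⁸] (size 2), [r⁶] (size 2), [s] (size 13).
Class equation: 1 + 2 + 2 + 2 + 2 + 2 + 2 + 13 = 26 = |G|. So G has 8 conjugacy classes.

Answer: 8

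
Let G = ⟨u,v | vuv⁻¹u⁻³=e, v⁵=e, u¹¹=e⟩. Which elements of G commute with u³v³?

⟨u³v³⟩ ⊆ C_G(u³v³) since powers of u³v³ commute with u³v³; so |C_G(u³v³)| ≥ |⟨u³v³⟩| = 5.
By orbit–stabilizer, |C_G(u³v³)| = |G| / |conj. class of u³v³| = 55 / 11 = 5.
The 5 elements commuting with u³v³ are {e, u³v³, u⁷v, u⁵v⁴, u⁶v²}.

Answer: {e, u³v³, u⁷v, u⁵v⁴, u⁶v²}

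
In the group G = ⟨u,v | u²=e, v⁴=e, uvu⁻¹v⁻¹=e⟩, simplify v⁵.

Compute successive powers of v, reducing at each step:
  v²: v · v = v²
  v³: (v²) · v = v³
  v⁴: (v³) · v = e
  v⁵: e · v = v

Answer: v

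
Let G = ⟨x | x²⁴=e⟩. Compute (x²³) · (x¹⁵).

Compute (x²³) · (x¹⁵) by multiplying left to right and reducing via the relations at each step:
  (x²³) · x¹⁵ = x¹⁴

Answer: x¹⁴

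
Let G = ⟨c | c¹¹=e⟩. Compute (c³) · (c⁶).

Compute (c³) · (c⁶) by multiplying left to right and reducing via the relations at each step:
  (c³) · c⁶ = c⁹

Answer: c⁹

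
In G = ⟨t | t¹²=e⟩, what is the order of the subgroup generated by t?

|⟨t⟩| equals the order of t. Compute successive powers until reaching e:
  t¹ = t, t² = t², t³ = t³, t⁴ = t⁴, t⁵ = t⁵, t⁶ = t⁶, t⁷ = t⁷, t⁸ = t⁸, t⁹ = t⁹, t¹⁰ = t¹⁰, t¹¹ = t¹¹, t¹² = e.
The smallest positive k with tᵏ = e is 12, so |⟨t⟩| = 12.

Answer: 12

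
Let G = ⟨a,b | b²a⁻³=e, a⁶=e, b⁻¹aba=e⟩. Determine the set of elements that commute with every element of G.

An element z ∈ Z(G) iff z commutes with every generator.
For example a³ is central: (a³)·a = a⁴ = a·(a³); (a³)·b = b⁻¹ = b·(a³).
Whereas a ∉ Z(G) since a·b = ab ≠ a²b⁻¹ = b·a.
Checking each of the 12 elements this way gives Z(G) = {e, a³}, of order 2.

Answer: {e, a³}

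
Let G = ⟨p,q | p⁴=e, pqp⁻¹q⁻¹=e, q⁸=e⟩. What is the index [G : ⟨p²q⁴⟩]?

First find ord(p²q⁴) by computing successive powers:
  (p²q⁴)¹ = p²q⁴, (p²q⁴)² = e.
So |⟨p²q⁴⟩| = ord(p²q⁴) = 2. With |G| = 32, by Lagrange [G : ⟨p²q⁴⟩] = 32/2 = 16.

Answer: 16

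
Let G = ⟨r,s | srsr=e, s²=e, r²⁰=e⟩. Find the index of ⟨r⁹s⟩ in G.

First find ord(r⁹s) by computing successive powers:
  (r⁹s)¹ = r⁹s, (r⁹s)² = e.
So |⟨r⁹s⟩| = ord(r⁹s) = 2. With |G| = 40, by Lagrange [G : ⟨r⁹s⟩] = 40/2 = 20.

Answer: 20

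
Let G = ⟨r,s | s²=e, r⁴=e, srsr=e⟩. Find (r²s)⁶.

Compute successive powers of (r²s), reducing at each step:
  (r²s)²: (r²s) · r² = s;   s · s = e
  (r²s)³: e · r² = r²;   (r²) · s = r²s
  (r²s)⁴: (r²s) · r² = s;   s · s = e
  (r²s)⁵: e · r² = r²;   (r²) · s = r²s
  (r²s)⁶: (r²s) · r² = s;   s · s = e

Answer: e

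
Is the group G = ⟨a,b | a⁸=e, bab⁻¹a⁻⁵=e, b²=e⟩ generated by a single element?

Every cyclic group is abelian. But a·b = ab while b·a = a⁵b, so a·b ≠ b·a and G is not abelian. Hence G is not cyclic.

Answer: No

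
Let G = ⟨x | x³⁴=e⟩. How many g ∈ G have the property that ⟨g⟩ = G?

G is cyclic of order 34. An element generates G iff its order is 34, and a cyclic group of order 34 has exactly φ(34) = 16 such elements.

Answer: 16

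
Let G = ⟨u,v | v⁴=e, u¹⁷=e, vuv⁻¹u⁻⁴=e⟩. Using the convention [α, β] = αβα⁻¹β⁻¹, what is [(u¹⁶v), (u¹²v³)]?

[(u¹⁶v), (u¹²v³)] = (u¹⁶v)·(u¹²v³)·(u¹⁶v)⁻¹·(u¹²v³)⁻¹.
  (u¹⁶v) · (u¹²v³) = u¹³
  (u¹³) · (u¹³v³) = u⁹v³
  (u⁹v³) · (u³v) = u¹⁴

Answer: u¹⁴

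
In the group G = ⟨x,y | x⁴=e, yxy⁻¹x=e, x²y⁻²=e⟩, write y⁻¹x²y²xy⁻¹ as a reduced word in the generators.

Multiply left to right, reducing at each step:
  (y⁻¹) · x² = y
  y · y² = y⁻¹
  (y⁻¹) · x = xy
  (xy) · y⁻¹ = x

Answer: x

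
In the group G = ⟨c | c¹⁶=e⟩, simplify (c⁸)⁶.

Compute successive powers of (c⁸), reducing at each step:
  (c⁸)²: (c⁸) · c⁸ = e
  (c⁸)³: e · c⁸ = c⁸
  (c⁸)⁴: (c⁸) · c⁸ = e
  (c⁸)⁵: e · c⁸ = c⁸
  (c⁸)⁶: (c⁸) · c⁸ = e

Answer: e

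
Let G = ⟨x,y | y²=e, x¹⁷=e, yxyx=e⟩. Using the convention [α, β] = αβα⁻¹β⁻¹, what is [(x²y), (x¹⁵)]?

[(x²y), (x¹⁵)] = (x²y)·(x¹⁵)·(x²y)⁻¹·(x¹⁵)⁻¹.
  (x²y) · (x¹⁵) = x⁴y
  (x⁴y) · (x²y) = x²
  (x²) · (x²) = x⁴

Answer: x⁴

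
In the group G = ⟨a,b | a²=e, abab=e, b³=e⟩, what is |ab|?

Compute successive powers until reaching e:
  (ab)¹ = ab, (ab)² = e.
The smallest positive k with (ab)ᵏ = e is 2.

Answer: 2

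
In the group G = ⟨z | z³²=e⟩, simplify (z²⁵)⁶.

Compute successive powers of (z²⁵), reducing at each step:
  (z²⁵)²: (z²⁵) · z²⁵ = z¹⁸
  (z²⁵)³: (z¹⁸) · z²⁵ = z¹¹
  (z²⁵)⁴: (z¹¹) · z²⁵ = z⁴
  (z²⁵)⁵: (z⁴) · z²⁵ = z²⁹
  (z²⁵)⁶: (z²⁹) · z²⁵ = z²²

Answer: z²²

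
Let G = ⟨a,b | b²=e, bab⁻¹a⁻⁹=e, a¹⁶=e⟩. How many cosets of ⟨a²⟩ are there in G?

First find ord(a²) by computing successive powers:
  (a²)¹ = a², (a²)² = a⁴, (a²)³ = a⁶, (a²)⁴ = a⁸, (a²)⁵ = a¹⁰, (a²)⁶ = a¹², (a²)⁷ = a¹⁴, (a²)⁸ = e.
So |⟨a²⟩| = ord(a²) = 8. With |G| = 32, by Lagrange [G : ⟨a²⟩] = 32/8 = 4.

Answer: 4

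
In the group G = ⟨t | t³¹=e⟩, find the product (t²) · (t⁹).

Compute (t²) · (t⁹) by multiplying left to right and reducing via the relations at each step:
  (t²) · t⁹ = t¹¹

Answer: t¹¹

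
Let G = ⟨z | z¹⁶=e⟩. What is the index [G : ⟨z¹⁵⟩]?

First find ord(z¹⁵) by computing successive powers:
  (z¹⁵)¹ = z¹⁵, (z¹⁵)² = z¹⁴, (z¹⁵)³ = z¹³, (z¹⁵)⁴ = z¹², (z¹⁵)⁵ = z¹¹, (z¹⁵)⁶ = z¹⁰, (z¹⁵)⁷ = z⁹, (z¹⁵)⁸ = z⁸, (z¹⁵)⁹ = z⁷, (z¹⁵)¹⁰ = z⁶, (z¹⁵)¹¹ = z⁵, (z¹⁵)¹² = z⁴, (z¹⁵)¹³ = z³, (z¹⁵)¹⁴ = z², (z¹⁵)¹⁵ = z, (z¹⁵)¹⁶ = e.
So |⟨z¹⁵⟩| = ord(z¹⁵) = 16. With |G| = 16, by Lagrange [G : ⟨z¹⁵⟩] = 16/16 = 1.

Answer: 1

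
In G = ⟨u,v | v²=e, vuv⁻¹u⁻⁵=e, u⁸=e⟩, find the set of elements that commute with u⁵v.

⟨u⁵v⟩ ⊆ C_G(u⁵v) since powers of u⁵v commute with u⁵v; so |C_G(u⁵v)| ≥ |⟨u⁵v⟩| = 8.
By orbit–stabilizer, |C_G(u⁵v)| = |G| / |conj. class of u⁵v| = 16 / 2 = 8.
The 8 elements commuting with u⁵v are {e, u², u⁴, u⁶, u⁵v, uv, u⁷v, u³v}.

Answer: {e, u², u⁴, u⁶, u⁵v, uv, u⁷v, u³v}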